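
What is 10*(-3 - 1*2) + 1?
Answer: -49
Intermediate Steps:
10*(-3 - 1*2) + 1 = 10*(-3 - 2) + 1 = 10*(-5) + 1 = -50 + 1 = -49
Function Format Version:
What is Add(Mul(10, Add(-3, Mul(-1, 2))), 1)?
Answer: -49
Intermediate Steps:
Add(Mul(10, Add(-3, Mul(-1, 2))), 1) = Add(Mul(10, Add(-3, -2)), 1) = Add(Mul(10, -5), 1) = Add(-50, 1) = -49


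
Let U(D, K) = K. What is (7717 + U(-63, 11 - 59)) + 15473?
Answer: 23142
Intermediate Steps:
(7717 + U(-63, 11 - 59)) + 15473 = (7717 + (11 - 59)) + 15473 = (7717 - 48) + 15473 = 7669 + 15473 = 23142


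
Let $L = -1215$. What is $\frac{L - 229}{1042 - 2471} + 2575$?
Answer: $\frac{3681119}{1429} \approx 2576.0$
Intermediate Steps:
$\frac{L - 229}{1042 - 2471} + 2575 = \frac{-1215 - 229}{1042 - 2471} + 2575 = - \frac{1444}{-1429} + 2575 = \left(-1444\right) \left(- \frac{1}{1429}\right) + 2575 = \frac{1444}{1429} + 2575 = \frac{3681119}{1429}$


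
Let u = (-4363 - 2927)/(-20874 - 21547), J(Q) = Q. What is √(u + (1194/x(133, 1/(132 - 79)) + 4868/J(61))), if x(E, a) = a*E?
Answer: 4*√4114408471789217483/344161573 ≈ 23.575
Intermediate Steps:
x(E, a) = E*a
u = 7290/42421 (u = -7290/(-42421) = -7290*(-1/42421) = 7290/42421 ≈ 0.17185)
√(u + (1194/x(133, 1/(132 - 79)) + 4868/J(61))) = √(7290/42421 + (1194/((133/(132 - 79))) + 4868/61)) = √(7290/42421 + (1194/((133/53)) + 4868*(1/61))) = √(7290/42421 + (1194/((133*(1/53))) + 4868/61)) = √(7290/42421 + (1194/(133/53) + 4868/61)) = √(7290/42421 + (1194*(53/133) + 4868/61)) = √(7290/42421 + (63282/133 + 4868/61)) = √(7290/42421 + 4507646/8113) = √(191277994736/344161573) = 4*√4114408471789217483/344161573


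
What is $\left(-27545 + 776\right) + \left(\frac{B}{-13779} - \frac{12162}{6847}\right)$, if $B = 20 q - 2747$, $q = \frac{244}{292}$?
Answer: $- \frac{61457852837806}{2295723783} \approx -26771.0$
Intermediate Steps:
$q = \frac{61}{73}$ ($q = 244 \cdot \frac{1}{292} = \frac{61}{73} \approx 0.83562$)
$B = - \frac{199311}{73}$ ($B = 20 \cdot \frac{61}{73} - 2747 = \frac{1220}{73} - 2747 = - \frac{199311}{73} \approx -2730.3$)
$\left(-27545 + 776\right) + \left(\frac{B}{-13779} - \frac{12162}{6847}\right) = \left(-27545 + 776\right) - \left(- \frac{66437}{335289} + \frac{12162}{6847}\right) = -26769 - \frac{3622890679}{2295723783} = - \frac{61457852837806}{2295723783}$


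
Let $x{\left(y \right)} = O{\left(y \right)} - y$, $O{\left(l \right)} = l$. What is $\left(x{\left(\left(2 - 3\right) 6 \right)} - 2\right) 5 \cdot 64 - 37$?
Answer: $-677$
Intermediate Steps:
$x{\left(y \right)} = 0$ ($x{\left(y \right)} = y - y = 0$)
$\left(x{\left(\left(2 - 3\right) 6 \right)} - 2\right) 5 \cdot 64 - 37 = \left(0 - 2\right) 5 \cdot 64 - 37 = \left(-2\right) 5 \cdot 64 - 37 = \left(-10\right) 64 - 37 = -640 - 37 = -677$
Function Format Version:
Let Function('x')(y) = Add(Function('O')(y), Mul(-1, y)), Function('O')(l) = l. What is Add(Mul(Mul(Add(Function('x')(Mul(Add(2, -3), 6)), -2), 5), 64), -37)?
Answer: -677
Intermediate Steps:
Function('x')(y) = 0 (Function('x')(y) = Add(y, Mul(-1, y)) = 0)
Add(Mul(Mul(Add(Function('x')(Mul(Add(2, -3), 6)), -2), 5), 64), -37) = Add(Mul(Mul(Add(0, -2), 5), 64), -37) = Add(Mul(Mul(-2, 5), 64), -37) = Add(Mul(-10, 64), -37) = Add(-640, -37) = -677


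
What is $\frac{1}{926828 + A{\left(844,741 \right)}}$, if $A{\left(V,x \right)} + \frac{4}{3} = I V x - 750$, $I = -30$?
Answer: $- \frac{3}{53508130} \approx -5.6066 \cdot 10^{-8}$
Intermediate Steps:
$A{\left(V,x \right)} = - \frac{2254}{3} - 30 V x$ ($A{\left(V,x \right)} = - \frac{4}{3} + \left(- 30 V x - 750\right) = - \frac{4}{3} - \left(750 + 30 V x\right) = - \frac{2254}{3} - 30 V x$)
$\frac{1}{926828 + A{\left(844,741 \right)}} = \frac{1}{926828 - \left(\frac{2254}{3} + 25320 \cdot 741\right)} = \frac{1}{926828 - \frac{56288614}{3}} = \frac{1}{- \frac{53508130}{3}} = - \frac{3}{53508130}$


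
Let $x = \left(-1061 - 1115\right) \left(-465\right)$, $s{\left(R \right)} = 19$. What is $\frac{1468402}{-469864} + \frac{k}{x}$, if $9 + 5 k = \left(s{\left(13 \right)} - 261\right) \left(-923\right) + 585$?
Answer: $- \frac{457732319657}{148570996800} \approx -3.0809$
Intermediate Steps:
$x = 1011840$ ($x = \left(-2176\right) \left(-465\right) = 1011840$)
$k = \frac{223942}{5}$ ($k = - \frac{9}{5} + \frac{\left(19 - 261\right) \left(-923\right) + 585}{5} = - \frac{9}{5} + \frac{\left(-242\right) \left(-923\right) + 585}{5} = - \frac{9}{5} + \frac{223366 + 585}{5} = - \frac{9}{5} + \frac{1}{5} \cdot 223951 = - \frac{9}{5} + \frac{223951}{5} = \frac{223942}{5} \approx 44788.0$)
$\frac{1468402}{-469864} + \frac{k}{x} = \frac{1468402}{-469864} + \frac{223942}{5 \cdot 1011840} = 1468402 \left(- \frac{1}{469864}\right) + \frac{223942}{5} \cdot \frac{1}{1011840} = - \frac{734201}{234932} + \frac{111971}{2529600} = - \frac{457732319657}{148570996800}$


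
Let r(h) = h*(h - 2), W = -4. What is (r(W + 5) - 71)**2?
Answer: 5184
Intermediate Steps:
r(h) = h*(-2 + h)
(r(W + 5) - 71)**2 = ((-4 + 5)*(-2 + (-4 + 5)) - 71)**2 = (1*(-2 + 1) - 71)**2 = (1*(-1) - 71)**2 = (-1 - 71)**2 = (-72)**2 = 5184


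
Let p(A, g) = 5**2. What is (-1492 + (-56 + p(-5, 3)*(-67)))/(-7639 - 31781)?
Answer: 3223/39420 ≈ 0.081761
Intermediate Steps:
p(A, g) = 25
(-1492 + (-56 + p(-5, 3)*(-67)))/(-7639 - 31781) = (-1492 + (-56 + 25*(-67)))/(-7639 - 31781) = (-1492 + (-56 - 1675))/(-39420) = (-1492 - 1731)*(-1/39420) = -3223*(-1/39420) = 3223/39420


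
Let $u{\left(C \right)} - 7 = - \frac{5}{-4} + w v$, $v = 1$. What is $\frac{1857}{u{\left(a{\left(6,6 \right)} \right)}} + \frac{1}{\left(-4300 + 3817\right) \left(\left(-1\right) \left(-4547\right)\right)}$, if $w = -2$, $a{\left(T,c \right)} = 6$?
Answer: $\frac{16313381003}{54905025} \approx 297.12$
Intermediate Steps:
$u{\left(C \right)} = \frac{25}{4}$ ($u{\left(C \right)} = 7 - \left(2 + \frac{5}{-4}\right) = 7 - \frac{3}{4} = \frac{25}{4}$)
$\frac{1857}{u{\left(a{\left(6,6 \right)} \right)}} + \frac{1}{\left(-4300 + 3817\right) \left(\left(-1\right) \left(-4547\right)\right)} = \frac{1857}{\frac{25}{4}} + \frac{1}{\left(-4300 + 3817\right) \left(\left(-1\right) \left(-4547\right)\right)} = 1857 \cdot \frac{4}{25} + \frac{1}{\left(-483\right) 4547} = \frac{7428}{25} - \frac{1}{2196201} = \frac{16313381003}{54905025}$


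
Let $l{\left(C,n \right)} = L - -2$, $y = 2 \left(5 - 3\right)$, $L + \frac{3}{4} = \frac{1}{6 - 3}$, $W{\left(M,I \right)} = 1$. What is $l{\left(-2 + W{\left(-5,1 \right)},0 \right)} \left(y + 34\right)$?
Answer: $\frac{361}{6} \approx 60.167$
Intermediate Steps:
$L = - \frac{5}{12}$ ($L = - \frac{3}{4} + \frac{1}{6 - 3} = - \frac{3}{4} + \frac{1}{3} = - \frac{5}{12} \approx -0.41667$)
$y = 4$ ($y = 2 \cdot 2 = 4$)
$l{\left(C,n \right)} = \frac{19}{12}$ ($l{\left(C,n \right)} = - \frac{5}{12} - -2 = - \frac{5}{12} + 2 = \frac{19}{12}$)
$l{\left(-2 + W{\left(-5,1 \right)},0 \right)} \left(y + 34\right) = \frac{19 \left(4 + 34\right)}{12} = \frac{19}{12} \cdot 38 = \frac{361}{6}$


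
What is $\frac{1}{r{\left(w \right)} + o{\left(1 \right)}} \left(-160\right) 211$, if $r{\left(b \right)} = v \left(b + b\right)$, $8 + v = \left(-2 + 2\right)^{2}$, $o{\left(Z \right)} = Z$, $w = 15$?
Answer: $\frac{33760}{239} \approx 141.26$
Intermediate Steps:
$v = -8$ ($v = -8 + \left(-2 + 2\right)^{2} = -8 + 0^{2} = -8 + 0 = -8$)
$r{\left(b \right)} = - 16 b$ ($r{\left(b \right)} = - 8 \left(b + b\right) = - 8 \cdot 2 b = - 16 b$)
$\frac{1}{r{\left(w \right)} + o{\left(1 \right)}} \left(-160\right) 211 = \frac{1}{\left(-16\right) 15 + 1} \left(-160\right) 211 = \frac{1}{-240 + 1} \left(-160\right) 211 = \frac{1}{-239} \left(-160\right) 211 = \left(- \frac{1}{239}\right) \left(-160\right) 211 = \frac{160}{239} \cdot 211 = \frac{33760}{239}$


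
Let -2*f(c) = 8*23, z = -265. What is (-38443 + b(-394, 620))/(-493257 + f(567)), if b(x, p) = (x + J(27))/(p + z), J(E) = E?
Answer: 13647632/175138895 ≈ 0.077925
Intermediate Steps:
b(x, p) = (27 + x)/(-265 + p) (b(x, p) = (x + 27)/(p - 265) = (27 + x)/(-265 + p))
f(c) = -92 (f(c) = -4*23 = -1/2*184 = -92)
(-38443 + b(-394, 620))/(-493257 + f(567)) = (-38443 + (27 - 394)/(-265 + 620))/(-493257 - 92) = (-38443 - 367/355)/(-493349) = (-38443 + (1/355)*(-367))*(-1/493349) = (-38443 - 367/355)*(-1/493349) = -13647632/355*(-1/493349) = 13647632/175138895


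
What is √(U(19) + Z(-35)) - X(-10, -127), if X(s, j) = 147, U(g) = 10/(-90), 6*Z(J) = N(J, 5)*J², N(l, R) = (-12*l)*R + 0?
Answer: -147 + √3858749/3 ≈ 507.79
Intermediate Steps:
N(l, R) = -12*R*l (N(l, R) = -12*R*l + 0 = -12*R*l)
Z(J) = -10*J³ (Z(J) = ((-12*5*J)*J²)/6 = ((-60*J)*J²)/6 = (-60*J³)/6 = -10*J³)
U(g) = -⅑ (U(g) = 10*(-1/90) = -⅑)
√(U(19) + Z(-35)) - X(-10, -127) = √(-⅑ - 10*(-35)³) - 1*147 = √(-⅑ - 10*(-42875)) - 147 = √(-⅑ + 428750) - 147 = √(3858749/9) - 147 = √3858749/3 - 147 = -147 + √3858749/3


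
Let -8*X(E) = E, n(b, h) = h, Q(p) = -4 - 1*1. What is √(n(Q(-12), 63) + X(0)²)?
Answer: 3*√7 ≈ 7.9373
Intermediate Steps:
Q(p) = -5 (Q(p) = -4 - 1 = -5)
X(E) = -E/8
√(n(Q(-12), 63) + X(0)²) = √(63 + (-⅛*0)²) = √(63 + 0²) = √(63 + 0) = √63 = 3*√7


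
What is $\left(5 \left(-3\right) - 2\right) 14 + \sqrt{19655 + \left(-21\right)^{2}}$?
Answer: $-238 + 8 \sqrt{314} \approx -96.24$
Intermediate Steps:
$\left(5 \left(-3\right) - 2\right) 14 + \sqrt{19655 + \left(-21\right)^{2}} = \left(-15 - 2\right) 14 + \sqrt{19655 + 441} = \left(-17\right) 14 + \sqrt{20096} = -238 + 8 \sqrt{314}$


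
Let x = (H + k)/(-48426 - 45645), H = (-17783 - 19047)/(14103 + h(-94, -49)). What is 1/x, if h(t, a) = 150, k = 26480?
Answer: -1340793963/377382610 ≈ -3.5529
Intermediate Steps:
H = -36830/14253 (H = (-17783 - 19047)/(14103 + 150) = -36830/14253 ≈ -2.5840)
x = -377382610/1340793963 (x = (-36830/14253 + 26480)/(-48426 - 45645) = (377382610/14253)/(-94071) = (377382610/14253)*(-1/94071) = -377382610/1340793963 ≈ -0.28146)
1/x = 1/(-377382610/1340793963) = -1340793963/377382610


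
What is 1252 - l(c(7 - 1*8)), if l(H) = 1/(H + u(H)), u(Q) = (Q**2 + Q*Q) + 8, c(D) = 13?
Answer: 449467/359 ≈ 1252.0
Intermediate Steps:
u(Q) = 8 + 2*Q**2 (u(Q) = (Q**2 + Q**2) + 8 = 2*Q**2 + 8 = 8 + 2*Q**2)
l(H) = 1/(8 + H + 2*H**2) (l(H) = 1/(H + (8 + 2*H**2)) = 1/(8 + H + 2*H**2))
1252 - l(c(7 - 1*8)) = 1252 - 1/(8 + 13 + 2*13**2) = 1252 - 1/(8 + 13 + 2*169) = 1252 - 1/(8 + 13 + 338) = 1252 - 1/359 = 449467/359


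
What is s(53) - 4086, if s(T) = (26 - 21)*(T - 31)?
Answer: -3976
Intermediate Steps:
s(T) = -155 + 5*T (s(T) = 5*(-31 + T) = -155 + 5*T)
s(53) - 4086 = (-155 + 5*53) - 4086 = (-155 + 265) - 4086 = 110 - 4086 = -3976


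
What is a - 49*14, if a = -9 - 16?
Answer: -711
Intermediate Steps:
a = -25
a - 49*14 = -25 - 49*14 = -25 - 686 = -711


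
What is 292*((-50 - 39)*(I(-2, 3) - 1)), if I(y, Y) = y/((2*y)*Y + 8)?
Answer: 12994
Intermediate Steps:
I(y, Y) = y/(8 + 2*Y*y) (I(y, Y) = y/(2*Y*y + 8) = y/(8 + 2*Y*y))
292*((-50 - 39)*(I(-2, 3) - 1)) = 292*((-50 - 39)*((½)*(-2)/(4 + 3*(-2)) - 1)) = 292*(-89*((½)*(-2)/(4 - 6) - 1)) = 292*(-89*((½)*(-2)/(-2) - 1)) = 292*(-89*((½)*(-2)*(-½) - 1)) = 292*(-89*(½ - 1)) = 292*(-89*(-½)) = 292*(89/2) = 12994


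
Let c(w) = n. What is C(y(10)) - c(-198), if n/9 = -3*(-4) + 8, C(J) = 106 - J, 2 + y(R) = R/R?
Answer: -73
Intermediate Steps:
y(R) = -1 (y(R) = -2 + R/R = -2 + 1 = -1)
n = 180 (n = 9*(-3*(-4) + 8) = 9*(12 + 8) = 9*20 = 180)
c(w) = 180
C(y(10)) - c(-198) = (106 - 1*(-1)) - 1*180 = (106 + 1) - 180 = 107 - 180 = -73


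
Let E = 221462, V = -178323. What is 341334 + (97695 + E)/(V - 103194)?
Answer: 96091004521/281517 ≈ 3.4133e+5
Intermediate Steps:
341334 + (97695 + E)/(V - 103194) = 341334 + (97695 + 221462)/(-178323 - 103194) = 341334 + 319157/(-281517) = 341334 + 319157*(-1/281517) = 341334 - 319157/281517 = 96091004521/281517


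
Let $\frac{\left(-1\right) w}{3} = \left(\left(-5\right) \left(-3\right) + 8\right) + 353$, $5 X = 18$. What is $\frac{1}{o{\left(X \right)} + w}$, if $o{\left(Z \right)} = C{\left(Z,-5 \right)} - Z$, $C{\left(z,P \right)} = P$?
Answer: $- \frac{5}{5683} \approx -0.00087982$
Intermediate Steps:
$X = \frac{18}{5}$ ($X = \frac{1}{5} \cdot 18 = \frac{18}{5} \approx 3.6$)
$o{\left(Z \right)} = -5 - Z$
$w = -1128$ ($w = - 3 \left(\left(\left(-5\right) \left(-3\right) + 8\right) + 353\right) = - 3 \left(\left(15 + 8\right) + 353\right) = - 3 \left(23 + 353\right) = \left(-3\right) 376 = -1128$)
$\frac{1}{o{\left(X \right)} + w} = \frac{1}{\left(-5 - \frac{18}{5}\right) - 1128} = \frac{1}{- \frac{43}{5} - 1128} = \frac{1}{- \frac{5683}{5}} = - \frac{5}{5683}$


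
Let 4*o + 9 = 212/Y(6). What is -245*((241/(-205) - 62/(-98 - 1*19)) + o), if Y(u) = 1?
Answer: -235543343/19188 ≈ -12276.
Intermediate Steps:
o = 203/4 (o = -9/4 + (212/1)/4 = -9/4 + (212*1)/4 = -9/4 + (¼)*212 = -9/4 + 53 = 203/4 ≈ 50.750)
-245*((241/(-205) - 62/(-98 - 1*19)) + o) = -245*((241/(-205) - 62/(-98 - 1*19)) + 203/4) = -245*((241*(-1/205) - 62/(-98 - 19)) + 203/4) = -245*((-241/205 - 62/(-117)) + 203/4) = -245*((-241/205 - 62*(-1/117)) + 203/4) = -245*((-241/205 + 62/117) + 203/4) = -245*(-15487/23985 + 203/4) = -245*4807007/95940 = -235543343/19188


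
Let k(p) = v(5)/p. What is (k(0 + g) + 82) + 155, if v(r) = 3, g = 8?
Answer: 1899/8 ≈ 237.38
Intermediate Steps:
k(p) = 3/p
(k(0 + g) + 82) + 155 = (3/(0 + 8) + 82) + 155 = (3/8 + 82) + 155 = 659/8 + 155 = 1899/8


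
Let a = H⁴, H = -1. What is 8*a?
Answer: 8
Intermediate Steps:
a = 1 (a = (-1)⁴ = 1)
8*a = 8*1 = 8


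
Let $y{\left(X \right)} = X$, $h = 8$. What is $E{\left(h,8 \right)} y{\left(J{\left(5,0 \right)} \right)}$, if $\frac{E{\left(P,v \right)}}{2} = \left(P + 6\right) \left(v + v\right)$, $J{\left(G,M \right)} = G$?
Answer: $2240$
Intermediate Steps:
$E{\left(P,v \right)} = 4 v \left(6 + P\right)$ ($E{\left(P,v \right)} = 2 \left(P + 6\right) \left(v + v\right) = 2 \left(6 + P\right) 2 v = 2 \cdot 2 v \left(6 + P\right) = 4 v \left(6 + P\right)$)
$E{\left(h,8 \right)} y{\left(J{\left(5,0 \right)} \right)} = 4 \cdot 8 \left(6 + 8\right) 5 = 4 \cdot 8 \cdot 14 \cdot 5 = 448 \cdot 5 = 2240$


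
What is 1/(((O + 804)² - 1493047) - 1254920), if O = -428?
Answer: -1/2606591 ≈ -3.8364e-7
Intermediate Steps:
1/(((O + 804)² - 1493047) - 1254920) = 1/(((-428 + 804)² - 1493047) - 1254920) = 1/((376² - 1493047) - 1254920) = 1/((141376 - 1493047) - 1254920) = 1/(-1351671 - 1254920) = 1/(-2606591) = -1/2606591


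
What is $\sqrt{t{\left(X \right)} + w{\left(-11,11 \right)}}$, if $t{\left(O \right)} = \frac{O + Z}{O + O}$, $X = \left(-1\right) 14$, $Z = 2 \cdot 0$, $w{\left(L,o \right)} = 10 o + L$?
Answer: $\frac{\sqrt{398}}{2} \approx 9.975$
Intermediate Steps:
$w{\left(L,o \right)} = L + 10 o$
$Z = 0$
$X = -14$
$t{\left(O \right)} = \frac{1}{2}$ ($t{\left(O \right)} = \frac{O + 0}{O + O} = \frac{O}{2 O} = O \frac{1}{2 O} = \frac{1}{2}$)
$\sqrt{t{\left(X \right)} + w{\left(-11,11 \right)}} = \sqrt{\frac{1}{2} + \left(-11 + 10 \cdot 11\right)} = \sqrt{\frac{1}{2} + \left(-11 + 110\right)} = \sqrt{\frac{1}{2} + 99} = \sqrt{\frac{199}{2}} = \frac{\sqrt{398}}{2}$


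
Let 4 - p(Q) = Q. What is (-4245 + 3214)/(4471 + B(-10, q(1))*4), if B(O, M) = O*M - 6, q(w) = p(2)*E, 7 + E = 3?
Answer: -1031/4767 ≈ -0.21628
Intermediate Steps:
p(Q) = 4 - Q
E = -4 (E = -7 + 3 = -4)
q(w) = -8 (q(w) = (4 - 1*2)*(-4) = (4 - 2)*(-4) = 2*(-4) = -8)
B(O, M) = -6 + M*O (B(O, M) = M*O - 6 = -6 + M*O)
(-4245 + 3214)/(4471 + B(-10, q(1))*4) = (-4245 + 3214)/(4471 + (-6 - 8*(-10))*4) = -1031/(4471 + (-6 + 80)*4) = -1031/(4471 + 74*4) = -1031/(4471 + 296) = -1031/4767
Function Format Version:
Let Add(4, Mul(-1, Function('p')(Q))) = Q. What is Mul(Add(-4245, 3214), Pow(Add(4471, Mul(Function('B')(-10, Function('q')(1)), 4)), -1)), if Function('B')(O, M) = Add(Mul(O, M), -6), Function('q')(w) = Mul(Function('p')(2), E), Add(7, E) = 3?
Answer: Rational(-1031, 4767) ≈ -0.21628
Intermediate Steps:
Function('p')(Q) = Add(4, Mul(-1, Q))
E = -4 (E = Add(-7, 3) = -4)
Function('q')(w) = -8 (Function('q')(w) = Mul(Add(4, Mul(-1, 2)), -4) = Mul(Add(4, -2), -4) = Mul(2, -4) = -8)
Function('B')(O, M) = Add(-6, Mul(M, O)) (Function('B')(O, M) = Add(Mul(M, O), -6) = Add(-6, Mul(M, O)))
Mul(Add(-4245, 3214), Pow(Add(4471, Mul(Function('B')(-10, Function('q')(1)), 4)), -1)) = Mul(Add(-4245, 3214), Pow(Add(4471, Mul(Add(-6, Mul(-8, -10)), 4)), -1)) = Mul(-1031, Pow(Add(4471, Mul(Add(-6, 80), 4)), -1)) = Mul(-1031, Pow(Add(4471, Mul(74, 4)), -1)) = Mul(-1031, Pow(Add(4471, 296), -1)) = Mul(-1031, Pow(4767, -1)) = Mul(-1031, Rational(1, 4767)) = Rational(-1031, 4767)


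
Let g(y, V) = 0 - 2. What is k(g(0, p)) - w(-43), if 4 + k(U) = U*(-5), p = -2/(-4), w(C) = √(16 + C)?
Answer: 6 - 3*I*√3 ≈ 6.0 - 5.1962*I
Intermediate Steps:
p = ½ (p = -2*(-¼) = ½ ≈ 0.50000)
g(y, V) = -2
k(U) = -4 - 5*U (k(U) = -4 + U*(-5) = -4 - 5*U)
k(g(0, p)) - w(-43) = (-4 - 5*(-2)) - √(16 - 43) = (-4 + 10) - √(-27) = 6 - 3*I*√3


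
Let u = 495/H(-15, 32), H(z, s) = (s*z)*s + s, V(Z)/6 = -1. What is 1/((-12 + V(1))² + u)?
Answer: 15328/4965777 ≈ 0.0030867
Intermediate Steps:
V(Z) = -6 (V(Z) = 6*(-1) = -6)
H(z, s) = s + z*s² (H(z, s) = z*s² + s = s + z*s²)
u = -495/15328 (u = 495/((32*(1 + 32*(-15)))) = 495/((32*(1 - 480))) = 495/((32*(-479))) = 495/(-15328) = 495*(-1/15328) = -495/15328 ≈ -0.032294)
1/((-12 + V(1))² + u) = 1/((-12 - 6)² - 495/15328) = 1/((-18)² - 495/15328) = 1/(324 - 495/15328) = 1/(4965777/15328) = 15328/4965777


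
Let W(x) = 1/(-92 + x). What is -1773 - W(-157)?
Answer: -441476/249 ≈ -1773.0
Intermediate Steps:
-1773 - W(-157) = -1773 - 1/(-92 - 157) = -1773 - 1/(-249) = -1773 - 1*(-1/249) = -1773 + 1/249 = -441476/249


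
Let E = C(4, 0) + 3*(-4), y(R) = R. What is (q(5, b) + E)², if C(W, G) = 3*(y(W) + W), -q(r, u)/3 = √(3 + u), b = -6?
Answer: 117 - 72*I*√3 ≈ 117.0 - 124.71*I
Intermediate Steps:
q(r, u) = -3*√(3 + u)
C(W, G) = 6*W (C(W, G) = 3*(W + W) = 3*(2*W) = 6*W)
E = 12 (E = 6*4 + 3*(-4) = 24 - 12 = 12)
(q(5, b) + E)² = (-3*√(3 - 6) + 12)² = (-3*I*√3 + 12)² = (12 - 3*I*√3)²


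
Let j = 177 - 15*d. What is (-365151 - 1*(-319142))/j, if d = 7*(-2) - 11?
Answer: -46009/552 ≈ -83.350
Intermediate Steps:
d = -25 (d = -14 - 11 = -25)
j = 552 (j = 177 - 15*(-25) = 177 + 375 = 552)
(-365151 - 1*(-319142))/j = (-365151 - 1*(-319142))/552 = (-365151 + 319142)*(1/552) = -46009*1/552 = -46009/552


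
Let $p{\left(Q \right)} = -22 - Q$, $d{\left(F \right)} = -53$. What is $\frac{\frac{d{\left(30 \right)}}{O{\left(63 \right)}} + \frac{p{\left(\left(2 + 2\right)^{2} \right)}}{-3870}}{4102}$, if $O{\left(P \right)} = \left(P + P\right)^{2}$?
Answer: $\frac{22121}{14001520680} \approx 1.5799 \cdot 10^{-6}$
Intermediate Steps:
$O{\left(P \right)} = 4 P^{2}$ ($O{\left(P \right)} = \left(2 P\right)^{2} = 4 P^{2}$)
$\frac{\frac{d{\left(30 \right)}}{O{\left(63 \right)}} + \frac{p{\left(\left(2 + 2\right)^{2} \right)}}{-3870}}{4102} = \frac{- \frac{53}{4 \cdot 63^{2}} + \frac{-22 - \left(2 + 2\right)^{2}}{-3870}}{4102} = \left(- \frac{53}{4 \cdot 3969} + \left(-22 - 4^{2}\right) \left(- \frac{1}{3870}\right)\right) \frac{1}{4102} = \left(- \frac{53}{15876} + \left(-22 - 16\right) \left(- \frac{1}{3870}\right)\right) \frac{1}{4102} = \left(\left(-53\right) \frac{1}{15876} + \left(-22 - 16\right) \left(- \frac{1}{3870}\right)\right) \frac{1}{4102} = \left(- \frac{53}{15876} - - \frac{19}{1935}\right) \frac{1}{4102} = \left(- \frac{53}{15876} + \frac{19}{1935}\right) \frac{1}{4102} = \frac{22121}{3413340} \cdot \frac{1}{4102} = \frac{22121}{14001520680}$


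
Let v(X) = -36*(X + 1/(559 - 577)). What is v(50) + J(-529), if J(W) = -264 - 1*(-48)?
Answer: -2014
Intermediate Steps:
v(X) = 2 - 36*X (v(X) = -36*(X + 1/(-18)) = -36*(X - 1/18) = -36*(-1/18 + X) = 2 - 36*X)
J(W) = -216 (J(W) = -264 + 48 = -216)
v(50) + J(-529) = (2 - 36*50) - 216 = (2 - 1800) - 216 = -1798 - 216 = -2014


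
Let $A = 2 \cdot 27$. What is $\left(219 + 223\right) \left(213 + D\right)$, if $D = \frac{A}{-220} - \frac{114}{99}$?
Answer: $\frac{15432209}{165} \approx 93529.0$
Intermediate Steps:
$A = 54$
$D = - \frac{461}{330}$ ($D = \frac{54}{-220} - \frac{114}{99} = 54 \left(- \frac{1}{220}\right) - \frac{38}{33} = - \frac{27}{110} - \frac{38}{33} = - \frac{461}{330} \approx -1.397$)
$\left(219 + 223\right) \left(213 + D\right) = \left(219 + 223\right) \left(213 - \frac{461}{330}\right) = 442 \cdot \frac{69829}{330} = \frac{15432209}{165}$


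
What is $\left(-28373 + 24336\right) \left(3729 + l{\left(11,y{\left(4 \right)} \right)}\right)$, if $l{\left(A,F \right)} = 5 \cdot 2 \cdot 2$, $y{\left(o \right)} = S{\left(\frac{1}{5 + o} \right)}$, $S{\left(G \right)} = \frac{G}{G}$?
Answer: $-15134713$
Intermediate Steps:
$S{\left(G \right)} = 1$
$y{\left(o \right)} = 1$
$l{\left(A,F \right)} = 20$ ($l{\left(A,F \right)} = 10 \cdot 2 = 20$)
$\left(-28373 + 24336\right) \left(3729 + l{\left(11,y{\left(4 \right)} \right)}\right) = \left(-28373 + 24336\right) \left(3729 + 20\right) = \left(-4037\right) 3749 = -15134713$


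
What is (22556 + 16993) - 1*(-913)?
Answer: 40462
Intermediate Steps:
(22556 + 16993) - 1*(-913) = 39549 + 913 = 40462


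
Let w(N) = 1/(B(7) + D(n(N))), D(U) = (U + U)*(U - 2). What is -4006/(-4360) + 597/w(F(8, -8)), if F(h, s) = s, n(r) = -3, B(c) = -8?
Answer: 28634123/2180 ≈ 13135.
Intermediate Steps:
D(U) = 2*U*(-2 + U) (D(U) = (2*U)*(-2 + U) = 2*U*(-2 + U))
w(N) = 1/22 (w(N) = 1/(-8 + 2*(-3)*(-2 - 3)) = 1/(-8 + 2*(-3)*(-5)) = 1/(-8 + 30) = 1/22)
-4006/(-4360) + 597/w(F(8, -8)) = -4006/(-4360) + 597/(1/22) = -4006*(-1/4360) + 597*22 = 2003/2180 + 13134 = 28634123/2180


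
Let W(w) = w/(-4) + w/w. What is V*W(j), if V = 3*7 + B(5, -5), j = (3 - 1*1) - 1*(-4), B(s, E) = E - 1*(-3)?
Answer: -19/2 ≈ -9.5000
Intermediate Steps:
B(s, E) = 3 + E (B(s, E) = E + 3 = 3 + E)
j = 6 (j = (3 - 1) + 4 = 2 + 4 = 6)
V = 19 (V = 3*7 + (3 - 5) = 21 - 2 = 19)
W(w) = 1 - w/4 (W(w) = w*(-¼) + 1 = -w/4 + 1 = 1 - w/4)
V*W(j) = 19*(1 - ¼*6) = 19*(1 - 3/2) = 19*(-½) = -19/2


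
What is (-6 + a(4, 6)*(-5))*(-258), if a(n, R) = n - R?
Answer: -1032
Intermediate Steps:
(-6 + a(4, 6)*(-5))*(-258) = (-6 + (4 - 1*6)*(-5))*(-258) = (-6 + (4 - 6)*(-5))*(-258) = (-6 - 2*(-5))*(-258) = (-6 + 10)*(-258) = 4*(-258) = -1032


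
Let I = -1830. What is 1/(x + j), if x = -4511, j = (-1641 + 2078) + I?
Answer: -1/5904 ≈ -0.00016938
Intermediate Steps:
j = -1393 (j = (-1641 + 2078) - 1830 = 437 - 1830 = -1393)
1/(x + j) = 1/(-4511 - 1393) = 1/(-5904) = -1/5904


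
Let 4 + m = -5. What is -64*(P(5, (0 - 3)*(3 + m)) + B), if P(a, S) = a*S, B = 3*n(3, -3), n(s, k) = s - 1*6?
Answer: -5184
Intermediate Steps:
n(s, k) = -6 + s (n(s, k) = s - 6 = -6 + s)
m = -9 (m = -4 - 5 = -9)
B = -9 (B = 3*(-6 + 3) = 3*(-3) = -9)
P(a, S) = S*a
-64*(P(5, (0 - 3)*(3 + m)) + B) = -64*(((0 - 3)*(3 - 9))*5 - 9) = -64*(-3*(-6)*5 - 9) = -64*(18*5 - 9) = -64*(90 - 9) = -64*81 = -5184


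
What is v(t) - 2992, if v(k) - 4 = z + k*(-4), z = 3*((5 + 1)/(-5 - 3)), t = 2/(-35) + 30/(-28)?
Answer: -418003/140 ≈ -2985.7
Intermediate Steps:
t = -79/70 (t = 2*(-1/35) + 30*(-1/28) = -2/35 - 15/14 = -79/70 ≈ -1.1286)
z = -9/4 (z = 3*(6/(-8)) = 3*(6*(-⅛)) = 3*(-¾) = -9/4 ≈ -2.2500)
v(k) = 7/4 - 4*k (v(k) = 4 + (-9/4 + k*(-4)) = 4 + (-9/4 - 4*k) = 7/4 - 4*k)
v(t) - 2992 = (7/4 - 4*(-79/70)) - 2992 = (7/4 + 158/35) - 2992 = 877/140 - 2992 = -418003/140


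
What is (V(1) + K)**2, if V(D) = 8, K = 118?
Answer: 15876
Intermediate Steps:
(V(1) + K)**2 = (8 + 118)**2 = 126**2 = 15876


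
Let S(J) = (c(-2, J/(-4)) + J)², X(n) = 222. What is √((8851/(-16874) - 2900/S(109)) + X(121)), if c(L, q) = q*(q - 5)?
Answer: √630093320755775162/53338714 ≈ 14.882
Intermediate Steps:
c(L, q) = q*(-5 + q)
S(J) = (J - J*(-5 - J/4)/4)² (S(J) = ((J/(-4))*(-5 + J/(-4)) + J)² = ((J*(-¼))*(-5 + J*(-¼)) + J)² = ((-J/4)*(-5 - J/4) + J)² = (-J*(-5 - J/4)/4 + J)² = (J - J*(-5 - J/4)/4)²)
√((8851/(-16874) - 2900/S(109)) + X(121)) = √((8851/(-16874) - 2900*256/(11881*(36 + 109)²)) + 222) = √((8851*(-1/16874) - 2900/((1/256)*11881*145²)) + 222) = √((-8851/16874 - 2900/((1/256)*11881*21025)) + 222) = √((-8851/16874 - 2900/249798025/256) + 222) = √((-8851/16874 - 2900*256/249798025) + 222) = √((-8851/16874 - 1024/344549) + 222) = √(-3066882175/5813919826 + 222) = √(1287623319197/5813919826) = √630093320755775162/53338714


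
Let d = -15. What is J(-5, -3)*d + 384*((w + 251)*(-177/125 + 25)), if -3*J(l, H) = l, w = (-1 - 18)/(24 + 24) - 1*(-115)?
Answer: 413872491/125 ≈ 3.3110e+6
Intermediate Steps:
w = 5501/48 (w = -19/48 + 115 = 5501/48 ≈ 114.60)
J(l, H) = -l/3
J(-5, -3)*d + 384*((w + 251)*(-177/125 + 25)) = -⅓*(-5)*(-15) + 384*((5501/48 + 251)*(-177/125 + 25)) = (5/3)*(-15) + 384*(17549*(-177*1/125 + 25)/48) = -25 + 384*(17549*(-177/125 + 25)/48) = -25 + 384*((17549/48)*(2948/125)) = -25 + 384*(12933613/1500) = -25 + 413875616/125 = 413872491/125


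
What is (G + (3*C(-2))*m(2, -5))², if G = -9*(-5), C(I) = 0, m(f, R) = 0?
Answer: 2025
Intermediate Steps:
G = 45
(G + (3*C(-2))*m(2, -5))² = (45 + (3*0)*0)² = (45 + 0*0)² = (45 + 0)² = 45² = 2025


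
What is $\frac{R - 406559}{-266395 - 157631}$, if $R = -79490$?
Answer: $\frac{486049}{424026} \approx 1.1463$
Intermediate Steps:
$\frac{R - 406559}{-266395 - 157631} = \frac{-79490 - 406559}{-266395 - 157631} = - \frac{486049}{-424026} = \left(-486049\right) \left(- \frac{1}{424026}\right) = \frac{486049}{424026}$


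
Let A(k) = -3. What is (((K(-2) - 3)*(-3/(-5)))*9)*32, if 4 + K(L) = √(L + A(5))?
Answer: -6048/5 + 864*I*√5/5 ≈ -1209.6 + 386.39*I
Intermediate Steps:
K(L) = -4 + √(-3 + L) (K(L) = -4 + √(L - 3) = -4 + √(-3 + L))
(((K(-2) - 3)*(-3/(-5)))*9)*32 = ((((-4 + √(-3 - 2)) - 3)*(-3/(-5)))*9)*32 = ((((-4 + √(-5)) - 3)*(-3*(-⅕)))*9)*32 = ((((-4 + I*√5) - 3)*(⅗))*9)*32 = (((-7 + I*√5)*(⅗))*9)*32 = ((-21/5 + 3*I*√5/5)*9)*32 = (-189/5 + 27*I*√5/5)*32 = -6048/5 + 864*I*√5/5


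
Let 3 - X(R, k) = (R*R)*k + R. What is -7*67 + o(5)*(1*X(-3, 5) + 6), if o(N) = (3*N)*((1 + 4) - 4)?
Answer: -964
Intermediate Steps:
X(R, k) = 3 - R - k*R**2 (X(R, k) = 3 - ((R*R)*k + R) = 3 - (R**2*k + R) = 3 - (k*R**2 + R) = 3 - (R + k*R**2) = 3 + (-R - k*R**2) = 3 - R - k*R**2)
o(N) = 3*N (o(N) = (3*N)*(5 - 4) = (3*N)*1 = 3*N)
-7*67 + o(5)*(1*X(-3, 5) + 6) = -7*67 + (3*5)*(1*(3 - 1*(-3) - 1*5*(-3)**2) + 6) = -469 + 15*(1*(3 + 3 - 1*5*9) + 6) = -469 + 15*(1*(3 + 3 - 45) + 6) = -469 + 15*(1*(-39) + 6) = -469 + 15*(-39 + 6) = -469 + 15*(-33) = -469 - 495 = -964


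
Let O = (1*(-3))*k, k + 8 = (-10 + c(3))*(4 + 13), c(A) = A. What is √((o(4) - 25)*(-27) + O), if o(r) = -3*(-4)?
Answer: 2*√183 ≈ 27.056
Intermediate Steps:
o(r) = 12
k = -127 (k = -8 + (-10 + 3)*(4 + 13) = -8 - 7*17 = -8 - 119 = -127)
O = 381 (O = (1*(-3))*(-127) = -3*(-127) = 381)
√((o(4) - 25)*(-27) + O) = √((12 - 25)*(-27) + 381) = √(-13*(-27) + 381) = √(351 + 381) = √732 = 2*√183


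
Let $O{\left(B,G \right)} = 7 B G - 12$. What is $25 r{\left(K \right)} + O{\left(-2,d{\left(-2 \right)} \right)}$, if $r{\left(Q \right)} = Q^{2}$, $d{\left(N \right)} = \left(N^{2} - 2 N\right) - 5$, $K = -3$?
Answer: $171$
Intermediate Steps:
$d{\left(N \right)} = -5 + N^{2} - 2 N$
$O{\left(B,G \right)} = -12 + 7 B G$ ($O{\left(B,G \right)} = 7 B G - 12 = -12 + 7 B G$)
$25 r{\left(K \right)} + O{\left(-2,d{\left(-2 \right)} \right)} = 25 \left(-3\right)^{2} + \left(-12 + 7 \left(-2\right) \left(-5 + \left(-2\right)^{2} - -4\right)\right) = 25 \cdot 9 + \left(-12 + 7 \left(-2\right) \left(-5 + 4 + 4\right)\right) = 225 + \left(-12 + 7 \left(-2\right) 3\right) = 225 - 54 = 171$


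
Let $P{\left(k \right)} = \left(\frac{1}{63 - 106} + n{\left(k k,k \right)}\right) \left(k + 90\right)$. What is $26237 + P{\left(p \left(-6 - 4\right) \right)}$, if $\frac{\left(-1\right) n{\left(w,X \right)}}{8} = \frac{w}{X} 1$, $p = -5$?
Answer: $- \frac{1279949}{43} \approx -29766.0$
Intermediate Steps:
$n{\left(w,X \right)} = - \frac{8 w}{X}$ ($n{\left(w,X \right)} = - 8 \frac{w}{X} 1 = - 8 \frac{w}{X} = - \frac{8 w}{X}$)
$P{\left(k \right)} = \left(90 + k\right) \left(- \frac{1}{43} - 8 k\right)$ ($P{\left(k \right)} = \left(\frac{1}{63 - 106} - \frac{8 k k}{k}\right) \left(k + 90\right) = \left(\frac{1}{-43} - \frac{8 k^{2}}{k}\right) \left(90 + k\right) = \left(- \frac{1}{43} - 8 k\right) \left(90 + k\right) = \left(90 + k\right) \left(- \frac{1}{43} - 8 k\right)$)
$26237 + P{\left(p \left(-6 - 4\right) \right)} = 26237 - \left(\frac{90}{43} + 8 \cdot 25 \left(-6 - 4\right)^{2} + \frac{30961}{43} \left(-5\right) \left(-6 - 4\right)\right) = 26237 - \left(\frac{90}{43} + 20000 + \frac{30961}{43} \left(-5\right) \left(-10\right)\right) = 26237 - \left(\frac{1548140}{43} + 20000\right) = 26237 - \frac{2408140}{43} = - \frac{1279949}{43}$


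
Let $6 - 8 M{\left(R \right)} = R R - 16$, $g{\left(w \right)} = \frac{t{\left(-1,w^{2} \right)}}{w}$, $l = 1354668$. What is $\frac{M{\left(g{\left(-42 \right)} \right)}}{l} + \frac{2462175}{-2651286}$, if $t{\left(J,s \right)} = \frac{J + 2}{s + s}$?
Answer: $- \frac{97643943405798180788249}{105143861032380906430464} \approx -0.92867$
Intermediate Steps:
$t{\left(J,s \right)} = \frac{2 + J}{2 s}$
$g{\left(w \right)} = \frac{1}{2 w^{3}}$ ($g{\left(w \right)} = \frac{\frac{1}{2} \frac{1}{w^{2}} \left(2 - 1\right)}{w} = \frac{\frac{1}{2} \frac{1}{w^{2}} \cdot 1}{w} = \frac{\frac{1}{2} \frac{1}{w^{2}}}{w} = \frac{1}{2 w^{3}}$)
$M{\left(R \right)} = \frac{11}{4} - \frac{R^{2}}{8}$ ($M{\left(R \right)} = \frac{3}{4} - \frac{R R - 16}{8} = \frac{3}{4} - \frac{R^{2} - 16}{8} = \frac{3}{4} - \frac{-16 + R^{2}}{8} = \frac{3}{4} - \left(-2 + \frac{R^{2}}{8}\right) = \frac{11}{4} - \frac{R^{2}}{8}$)
$\frac{M{\left(g{\left(-42 \right)} \right)}}{l} + \frac{2462175}{-2651286} = \frac{\frac{11}{4} - \frac{\left(\frac{1}{2 \left(-74088\right)}\right)^{2}}{8}}{1354668} + \frac{2462175}{-2651286} = \left(\frac{11}{4} - \frac{\left(\frac{1}{2} \left(- \frac{1}{74088}\right)\right)^{2}}{8}\right) \frac{1}{1354668} + 2462175 \left(- \frac{1}{2651286}\right) = \left(\frac{11}{4} - \frac{\left(- \frac{1}{148176}\right)^{2}}{8}\right) \frac{1}{1354668} - \frac{820725}{883762} = \left(\frac{11}{4} - \frac{1}{175649015808}\right) \frac{1}{1354668} - \frac{820725}{883762} = \frac{483034793471}{175649015808} \cdot \frac{1}{1354668} - \frac{820725}{883762} = \frac{483034793471}{237946100946591744} - \frac{820725}{883762} = - \frac{97643943405798180788249}{105143861032380906430464}$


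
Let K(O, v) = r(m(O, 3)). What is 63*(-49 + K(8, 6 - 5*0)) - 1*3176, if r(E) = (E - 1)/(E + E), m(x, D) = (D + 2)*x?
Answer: -498583/80 ≈ -6232.3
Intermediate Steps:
m(x, D) = x*(2 + D) (m(x, D) = (2 + D)*x = x*(2 + D))
r(E) = (-1 + E)/(2*E) (r(E) = (-1 + E)/((2*E)) = (-1 + E)*(1/(2*E)) = (-1 + E)/(2*E))
K(O, v) = (-1 + 5*O)/(10*O) (K(O, v) = (-1 + O*(2 + 3))/(2*((O*(2 + 3)))) = (-1 + O*5)/(2*((O*5))) = (-1 + 5*O)/(2*((5*O))) = (1/(5*O))*(-1 + 5*O)/2 = (-1 + 5*O)/(10*O))
63*(-49 + K(8, 6 - 5*0)) - 1*3176 = 63*(-49 + (⅒)*(-1 + 5*8)/8) - 1*3176 = 63*(-49 + (⅒)*(⅛)*(-1 + 40)) - 3176 = 63*(-49 + (⅒)*(⅛)*39) - 3176 = 63*(-49 + 39/80) - 3176 = 63*(-3881/80) - 3176 = -244503/80 - 3176 = -498583/80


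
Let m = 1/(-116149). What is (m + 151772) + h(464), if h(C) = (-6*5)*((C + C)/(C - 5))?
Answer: 2696031539411/17770797 ≈ 1.5171e+5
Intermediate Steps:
m = -1/116149 ≈ -8.6096e-6
h(C) = -60*C/(-5 + C) (h(C) = -30*2*C/(-5 + C) = -60*C/(-5 + C))
(m + 151772) + h(464) = (-1/116149 + 151772) - 60*464/(-5 + 464) = 17628166027/116149 - 60*464/459 = 17628166027/116149 - 60*464*1/459 = 17628166027/116149 - 9280/153 = 2696031539411/17770797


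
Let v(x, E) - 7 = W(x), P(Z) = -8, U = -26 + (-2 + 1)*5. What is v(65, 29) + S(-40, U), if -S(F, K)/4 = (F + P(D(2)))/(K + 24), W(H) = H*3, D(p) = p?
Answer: 1222/7 ≈ 174.57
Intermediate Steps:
W(H) = 3*H
U = -31 (U = -26 - 1*5 = -26 - 5 = -31)
v(x, E) = 7 + 3*x
S(F, K) = -4*(-8 + F)/(24 + K) (S(F, K) = -4*(F - 8)/(K + 24) = -4*(-8 + F)/(24 + K))
v(65, 29) + S(-40, U) = (7 + 3*65) + 4*(8 - 1*(-40))/(24 - 31) = (7 + 195) + 4*(8 + 40)/(-7) = 202 + 4*(-⅐)*48 = 202 - 192/7 = 1222/7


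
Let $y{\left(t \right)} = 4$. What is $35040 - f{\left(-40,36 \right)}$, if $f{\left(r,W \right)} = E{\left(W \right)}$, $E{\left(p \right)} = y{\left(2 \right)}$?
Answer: $35036$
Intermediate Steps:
$E{\left(p \right)} = 4$
$f{\left(r,W \right)} = 4$
$35040 - f{\left(-40,36 \right)} = 35040 - 4 = 35036$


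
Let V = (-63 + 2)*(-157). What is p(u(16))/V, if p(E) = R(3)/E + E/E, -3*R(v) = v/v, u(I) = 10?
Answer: 29/287310 ≈ 0.00010094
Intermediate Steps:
R(v) = -1/3 (R(v) = -v/(3*v) = -1/3*1 = -1/3)
p(E) = 1 - 1/(3*E) (p(E) = -1/(3*E) + E/E = -1/(3*E) + 1 = 1 - 1/(3*E))
V = 9577 (V = -61*(-157) = 9577)
p(u(16))/V = ((-1/3 + 10)/10)/9577 = ((1/10)*(29/3))*(1/9577) = (29/30)*(1/9577) = 29/287310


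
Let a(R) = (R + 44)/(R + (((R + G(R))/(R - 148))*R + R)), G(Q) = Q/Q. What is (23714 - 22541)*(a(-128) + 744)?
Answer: 677467323/776 ≈ 8.7303e+5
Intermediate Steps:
G(Q) = 1
a(R) = (44 + R)/(2*R + R*(1 + R)/(-148 + R)) (a(R) = (R + 44)/(R + (((R + 1)/(R - 148))*R + R)) = (44 + R)/(R + (((1 + R)/(-148 + R))*R + R)) = (44 + R)/(R + (R*(1 + R)/(-148 + R) + R)) = (44 + R)/(R + (R + R*(1 + R)/(-148 + R))) = (44 + R)/(2*R + R*(1 + R)/(-148 + R)))
(23714 - 22541)*(a(-128) + 744) = (23714 - 22541)*((-6512 + (-128)**2 - 104*(-128))/((-128)*(-295 + 3*(-128))) + 744) = 1173*(-(-6512 + 16384 + 13312)/(128*(-295 - 384)) + 744) = 1173*(-1/128*23184/(-679) + 744) = 1173*(-1/128*(-1/679)*23184 + 744) = 1173*(207/776 + 744) = 1173*(577551/776) = 677467323/776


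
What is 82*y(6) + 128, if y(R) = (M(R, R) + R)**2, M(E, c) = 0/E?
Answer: 3080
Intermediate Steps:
M(E, c) = 0
y(R) = R**2 (y(R) = (0 + R)**2 = R**2)
82*y(6) + 128 = 82*6**2 + 128 = 82*36 + 128 = 2952 + 128 = 3080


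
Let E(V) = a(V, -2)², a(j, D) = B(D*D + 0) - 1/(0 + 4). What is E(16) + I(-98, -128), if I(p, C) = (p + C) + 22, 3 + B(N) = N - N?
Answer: -3095/16 ≈ -193.44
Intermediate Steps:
B(N) = -3 (B(N) = -3 + (N - N) = -3 + 0 = -3)
a(j, D) = -13/4 (a(j, D) = -3 - 1/(0 + 4) = -3 - 1/4 = -3 - 1*¼ = -3 - ¼ = -13/4)
I(p, C) = 22 + C + p (I(p, C) = (C + p) + 22 = 22 + C + p)
E(V) = 169/16 (E(V) = (-13/4)² = 169/16)
E(16) + I(-98, -128) = 169/16 + (22 - 128 - 98) = 169/16 - 204 = -3095/16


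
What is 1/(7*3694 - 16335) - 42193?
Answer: -401803938/9523 ≈ -42193.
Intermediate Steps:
1/(7*3694 - 16335) - 42193 = 1/(25858 - 16335) - 42193 = 1/9523 - 42193 = -401803938/9523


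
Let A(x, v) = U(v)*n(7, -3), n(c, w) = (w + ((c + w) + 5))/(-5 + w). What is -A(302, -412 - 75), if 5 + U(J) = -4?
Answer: -27/4 ≈ -6.7500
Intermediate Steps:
U(J) = -9 (U(J) = -5 - 4 = -9)
n(c, w) = (5 + c + 2*w)/(-5 + w) (n(c, w) = (w + (5 + c + w))/(-5 + w) = (5 + c + 2*w)/(-5 + w))
A(x, v) = 27/4 (A(x, v) = -9*(5 + 7 + 2*(-3))/(-5 - 3) = -9*(5 + 7 - 6)/(-8) = -(-9)*6/8 = -9*(-¾) = 27/4)
-A(302, -412 - 75) = -1*27/4 = -27/4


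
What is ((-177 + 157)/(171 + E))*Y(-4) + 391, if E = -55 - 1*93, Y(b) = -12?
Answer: 9233/23 ≈ 401.43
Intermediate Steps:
E = -148 (E = -55 - 93 = -148)
((-177 + 157)/(171 + E))*Y(-4) + 391 = ((-177 + 157)/(171 - 148))*(-12) + 391 = -20/23*(-12) + 391 = 240/23 + 391 = 9233/23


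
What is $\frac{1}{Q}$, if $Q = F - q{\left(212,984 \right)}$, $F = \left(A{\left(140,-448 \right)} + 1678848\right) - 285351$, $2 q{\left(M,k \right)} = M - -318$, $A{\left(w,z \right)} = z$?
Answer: $\frac{1}{1392784} \approx 7.1799 \cdot 10^{-7}$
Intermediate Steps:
$q{\left(M,k \right)} = 159 + \frac{M}{2}$ ($q{\left(M,k \right)} = \frac{M - -318}{2} = \frac{M + 318}{2} = \frac{318 + M}{2} = 159 + \frac{M}{2}$)
$F = 1393049$ ($F = \left(-448 + 1678848\right) - 285351 = 1678400 - 285351 = 1393049$)
$Q = 1392784$ ($Q = 1393049 - \left(159 + \frac{1}{2} \cdot 212\right) = 1393049 - \left(159 + 106\right) = 1393049 - 265 = 1392784$)
$\frac{1}{Q} = \frac{1}{1392784}$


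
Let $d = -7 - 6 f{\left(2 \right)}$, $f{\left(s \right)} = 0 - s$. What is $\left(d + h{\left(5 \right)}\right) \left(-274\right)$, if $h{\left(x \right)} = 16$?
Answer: $-5754$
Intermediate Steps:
$f{\left(s \right)} = - s$
$d = 5$ ($d = -7 - 6 \left(\left(-1\right) 2\right) = -7 - -12 = -7 + 12 = 5$)
$\left(d + h{\left(5 \right)}\right) \left(-274\right) = \left(5 + 16\right) \left(-274\right) = 21 \left(-274\right) = -5754$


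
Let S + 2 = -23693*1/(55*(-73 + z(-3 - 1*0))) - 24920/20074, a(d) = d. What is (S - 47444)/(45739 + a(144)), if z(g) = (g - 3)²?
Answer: -968886096029/937173810485 ≈ -1.0338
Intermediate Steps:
z(g) = (-3 + g)²
S = 171599951/20425295 (S = -2 + (-23693*1/(55*(-73 + (-3 + (-3 - 1*0))²)) - 24920/20074) = -2 + (-23693*1/(55*(-73 + (-3 + (-3 + 0))²)) - 24920*1/20074) = -2 + (-23693*1/(55*(-73 + (-3 - 3)²)) - 12460/10037) = -2 + (-23693*1/(55*(-73 + (-6)²)) - 12460/10037) = -2 + (-23693*1/(55*(-73 + 36)) - 12460/10037) = -2 + (-23693/((-37*55)) - 12460/10037) = -2 + (-23693/(-2035) - 12460/10037) = -2 + (-23693*(-1/2035) - 12460/10037) = -2 + (23693/2035 - 12460/10037) = -2 + 212450541/20425295 = 171599951/20425295 ≈ 8.4013)
(S - 47444)/(45739 + a(144)) = (171599951/20425295 - 47444)/(45739 + 144) = -968886096029/20425295/45883 = -968886096029/20425295*1/45883 = -968886096029/937173810485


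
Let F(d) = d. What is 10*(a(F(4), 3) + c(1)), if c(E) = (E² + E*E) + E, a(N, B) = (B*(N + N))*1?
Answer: 270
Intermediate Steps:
a(N, B) = 2*B*N (a(N, B) = (B*(2*N))*1 = (2*B*N)*1 = 2*B*N)
c(E) = E + 2*E² (c(E) = (E² + E²) + E = 2*E² + E = E + 2*E²)
10*(a(F(4), 3) + c(1)) = 10*(2*3*4 + 1*(1 + 2*1)) = 10*(24 + 1*(1 + 2)) = 10*(24 + 1*3) = 10*(24 + 3) = 10*27 = 270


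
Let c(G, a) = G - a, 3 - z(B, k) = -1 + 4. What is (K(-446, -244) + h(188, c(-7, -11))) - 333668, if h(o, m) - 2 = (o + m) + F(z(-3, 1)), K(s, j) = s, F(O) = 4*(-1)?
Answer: -333924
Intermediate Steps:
z(B, k) = 0 (z(B, k) = 3 - (-1 + 4) = 3 - 1*3 = 3 - 3 = 0)
F(O) = -4
h(o, m) = -2 + m + o (h(o, m) = 2 + ((o + m) - 4) = 2 + ((m + o) - 4) = 2 + (-4 + m + o) = -2 + m + o)
(K(-446, -244) + h(188, c(-7, -11))) - 333668 = (-446 + (-2 + (-7 - 1*(-11)) + 188)) - 333668 = (-446 + (-2 + (-7 + 11) + 188)) - 333668 = (-446 + (-2 + 4 + 188)) - 333668 = (-446 + 190) - 333668 = -256 - 333668 = -333924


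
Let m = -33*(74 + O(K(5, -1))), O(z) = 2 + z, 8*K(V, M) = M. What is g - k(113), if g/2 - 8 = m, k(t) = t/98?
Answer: -978609/196 ≈ -4992.9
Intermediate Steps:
K(V, M) = M/8
k(t) = t/98 (k(t) = t*(1/98) = t/98)
m = -20031/8 (m = -33*(74 + (2 + (1/8)*(-1))) = -33*(74 + (2 - 1/8)) = -33*(74 + 15/8) = -33*607/8 = -20031/8 ≈ -2503.9)
g = -19967/4 (g = 16 + 2*(-20031/8) = 16 - 20031/4 = -19967/4 ≈ -4991.8)
g - k(113) = -19967/4 - 113/98 = -978609/196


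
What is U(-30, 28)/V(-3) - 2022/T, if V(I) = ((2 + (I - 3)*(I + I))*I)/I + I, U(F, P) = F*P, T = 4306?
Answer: -52683/2153 ≈ -24.470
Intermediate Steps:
V(I) = 2 + I + 2*I*(-3 + I) (V(I) = ((2 + (-3 + I)*(2*I))*I)/I + I = ((2 + 2*I*(-3 + I))*I)/I + I = (I*(2 + 2*I*(-3 + I)))/I + I = (2 + 2*I*(-3 + I)) + I = 2 + I + 2*I*(-3 + I))
U(-30, 28)/V(-3) - 2022/T = (-30*28)/(2 - 5*(-3) + 2*(-3)**2) - 2022/4306 = -840/(2 + 15 + 2*9) - 2022*1/4306 = -840/(2 + 15 + 18) - 1011/2153 = -840/35 - 1011/2153 = -840*1/35 - 1011/2153 = -24 - 1011/2153 = -52683/2153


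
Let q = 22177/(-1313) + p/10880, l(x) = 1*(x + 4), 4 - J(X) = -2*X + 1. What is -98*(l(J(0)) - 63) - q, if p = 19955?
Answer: 15722715913/2857088 ≈ 5503.1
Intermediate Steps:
J(X) = 3 + 2*X (J(X) = 4 - (-2*X + 1) = 4 - (1 - 2*X) = 4 + (-1 + 2*X) = 3 + 2*X)
l(x) = 4 + x (l(x) = 1*(4 + x) = 4 + x)
q = -43016969/2857088 (q = 22177/(-1313) + 19955/10880 = 22177*(-1/1313) + 19955*(1/10880) = -22177/1313 + 3991/2176 = -43016969/2857088 ≈ -15.056)
-98*(l(J(0)) - 63) - q = -98*((4 + (3 + 2*0)) - 63) - 1*(-43016969/2857088) = -98*((4 + (3 + 0)) - 63) + 43016969/2857088 = -98*((4 + 3) - 63) + 43016969/2857088 = -98*(7 - 63) + 43016969/2857088 = -98*(-56) + 43016969/2857088 = 5488 + 43016969/2857088 = 15722715913/2857088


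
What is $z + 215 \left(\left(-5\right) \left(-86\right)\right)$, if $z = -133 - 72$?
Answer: $92245$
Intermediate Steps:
$z = -205$ ($z = -133 - 72 = -205$)
$z + 215 \left(\left(-5\right) \left(-86\right)\right) = -205 + 215 \left(\left(-5\right) \left(-86\right)\right) = -205 + 215 \cdot 430 = -205 + 92450 = 92245$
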